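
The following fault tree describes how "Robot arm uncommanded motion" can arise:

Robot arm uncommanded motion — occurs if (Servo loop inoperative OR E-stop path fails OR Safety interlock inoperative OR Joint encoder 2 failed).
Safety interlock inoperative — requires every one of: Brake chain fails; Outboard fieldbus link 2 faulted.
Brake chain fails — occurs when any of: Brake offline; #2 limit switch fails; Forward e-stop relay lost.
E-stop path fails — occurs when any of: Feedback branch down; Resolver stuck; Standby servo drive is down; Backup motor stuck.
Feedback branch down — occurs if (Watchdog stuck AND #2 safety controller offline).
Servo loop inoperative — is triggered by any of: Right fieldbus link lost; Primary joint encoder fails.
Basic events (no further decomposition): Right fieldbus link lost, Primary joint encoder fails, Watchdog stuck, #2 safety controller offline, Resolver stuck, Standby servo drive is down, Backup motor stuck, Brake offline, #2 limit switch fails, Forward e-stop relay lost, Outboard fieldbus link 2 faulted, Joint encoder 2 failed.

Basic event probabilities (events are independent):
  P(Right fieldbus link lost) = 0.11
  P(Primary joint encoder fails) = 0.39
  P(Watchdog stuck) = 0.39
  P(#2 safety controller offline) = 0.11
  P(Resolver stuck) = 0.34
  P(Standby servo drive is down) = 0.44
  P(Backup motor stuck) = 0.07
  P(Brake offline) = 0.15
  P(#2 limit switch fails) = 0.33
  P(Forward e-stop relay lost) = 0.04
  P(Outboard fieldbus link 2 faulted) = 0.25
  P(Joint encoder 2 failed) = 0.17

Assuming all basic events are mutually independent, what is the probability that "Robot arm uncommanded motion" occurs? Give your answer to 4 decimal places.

P(Servo loop inoperative) [OR] = 1 − (1−0.11) × (1−0.39) = 0.457100
P(Feedback branch down) [AND] = 0.39 × 0.11 = 0.042900
P(E-stop path fails) [OR] = 1 − (1−0.042900) × (1−0.34) × (1−0.44) × (1−0.07) = 0.671018
P(Brake chain fails) [OR] = 1 − (1−0.15) × (1−0.33) × (1−0.04) = 0.453280
P(Safety interlock inoperative) [AND] = 0.453280 × 0.25 = 0.113320
P(Robot arm uncommanded motion) [OR] = 1 − (1−0.457100) × (1−0.671018) × (1−0.113320) × (1−0.17) = 0.868557
Rounded to 4 decimal places: P(Robot arm uncommanded motion) ≈ 0.8686.

0.8686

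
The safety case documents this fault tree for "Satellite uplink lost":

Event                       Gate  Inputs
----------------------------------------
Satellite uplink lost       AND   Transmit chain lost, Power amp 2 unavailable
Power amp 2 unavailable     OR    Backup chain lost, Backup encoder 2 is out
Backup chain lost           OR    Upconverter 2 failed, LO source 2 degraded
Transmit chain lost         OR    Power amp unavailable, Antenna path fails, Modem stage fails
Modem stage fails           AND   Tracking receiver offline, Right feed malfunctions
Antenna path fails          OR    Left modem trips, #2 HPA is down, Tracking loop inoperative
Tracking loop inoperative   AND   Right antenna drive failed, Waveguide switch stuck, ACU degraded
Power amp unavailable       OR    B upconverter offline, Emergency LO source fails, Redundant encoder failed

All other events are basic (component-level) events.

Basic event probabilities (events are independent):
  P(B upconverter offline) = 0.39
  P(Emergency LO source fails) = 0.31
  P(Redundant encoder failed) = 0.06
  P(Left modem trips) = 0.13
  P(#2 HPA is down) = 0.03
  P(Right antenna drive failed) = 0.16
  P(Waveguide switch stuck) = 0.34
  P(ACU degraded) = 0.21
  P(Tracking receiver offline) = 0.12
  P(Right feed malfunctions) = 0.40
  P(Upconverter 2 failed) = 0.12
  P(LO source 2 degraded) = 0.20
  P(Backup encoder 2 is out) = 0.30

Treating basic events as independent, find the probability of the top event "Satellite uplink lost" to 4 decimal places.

0.3478

P(Power amp unavailable) [OR] = 1 − (1−0.39) × (1−0.31) × (1−0.06) = 0.604354
P(Tracking loop inoperative) [AND] = 0.16 × 0.34 × 0.21 = 0.011424
P(Antenna path fails) [OR] = 1 − (1−0.13) × (1−0.03) × (1−0.011424) = 0.165741
P(Modem stage fails) [AND] = 0.12 × 0.40 = 0.048000
P(Transmit chain lost) [OR] = 1 − (1−0.604354) × (1−0.165741) × (1−0.048000) = 0.685772
P(Backup chain lost) [OR] = 1 − (1−0.12) × (1−0.20) = 0.296000
P(Power amp 2 unavailable) [OR] = 1 − (1−0.296000) × (1−0.30) = 0.507200
P(Satellite uplink lost) [AND] = 0.685772 × 0.507200 = 0.347824
Rounded to 4 decimal places: P(Satellite uplink lost) ≈ 0.3478.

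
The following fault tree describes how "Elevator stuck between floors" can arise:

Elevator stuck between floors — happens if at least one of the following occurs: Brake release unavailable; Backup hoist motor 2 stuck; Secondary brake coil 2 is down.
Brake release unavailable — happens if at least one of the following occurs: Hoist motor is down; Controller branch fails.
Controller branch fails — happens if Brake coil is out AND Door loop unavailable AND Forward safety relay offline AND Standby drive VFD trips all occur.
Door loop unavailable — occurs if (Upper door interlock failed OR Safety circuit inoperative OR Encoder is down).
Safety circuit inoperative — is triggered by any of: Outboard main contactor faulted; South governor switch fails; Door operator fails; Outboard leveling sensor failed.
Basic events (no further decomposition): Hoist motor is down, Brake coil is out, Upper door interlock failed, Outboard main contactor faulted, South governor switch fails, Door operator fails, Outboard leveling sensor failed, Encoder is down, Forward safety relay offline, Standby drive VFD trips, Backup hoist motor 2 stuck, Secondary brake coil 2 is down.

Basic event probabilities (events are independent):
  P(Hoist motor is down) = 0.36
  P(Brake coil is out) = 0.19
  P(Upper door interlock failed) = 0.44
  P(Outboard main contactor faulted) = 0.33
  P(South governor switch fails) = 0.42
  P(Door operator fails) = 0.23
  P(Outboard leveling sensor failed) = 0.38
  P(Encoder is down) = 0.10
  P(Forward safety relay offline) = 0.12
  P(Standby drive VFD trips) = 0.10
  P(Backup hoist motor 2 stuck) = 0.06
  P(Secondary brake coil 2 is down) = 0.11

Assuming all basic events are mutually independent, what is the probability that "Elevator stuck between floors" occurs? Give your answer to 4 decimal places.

0.4657

P(Safety circuit inoperative) [OR] = 1 − (1−0.33) × (1−0.42) × (1−0.23) × (1−0.38) = 0.814482
P(Door loop unavailable) [OR] = 1 − (1−0.44) × (1−0.814482) × (1−0.10) = 0.906499
P(Controller branch fails) [AND] = 0.19 × 0.906499 × 0.12 × 0.10 = 0.002067
P(Brake release unavailable) [OR] = 1 − (1−0.36) × (1−0.002067) = 0.361323
P(Elevator stuck between floors) [OR] = 1 − (1−0.361323) × (1−0.06) × (1−0.11) = 0.465683
Rounded to 4 decimal places: P(Elevator stuck between floors) ≈ 0.4657.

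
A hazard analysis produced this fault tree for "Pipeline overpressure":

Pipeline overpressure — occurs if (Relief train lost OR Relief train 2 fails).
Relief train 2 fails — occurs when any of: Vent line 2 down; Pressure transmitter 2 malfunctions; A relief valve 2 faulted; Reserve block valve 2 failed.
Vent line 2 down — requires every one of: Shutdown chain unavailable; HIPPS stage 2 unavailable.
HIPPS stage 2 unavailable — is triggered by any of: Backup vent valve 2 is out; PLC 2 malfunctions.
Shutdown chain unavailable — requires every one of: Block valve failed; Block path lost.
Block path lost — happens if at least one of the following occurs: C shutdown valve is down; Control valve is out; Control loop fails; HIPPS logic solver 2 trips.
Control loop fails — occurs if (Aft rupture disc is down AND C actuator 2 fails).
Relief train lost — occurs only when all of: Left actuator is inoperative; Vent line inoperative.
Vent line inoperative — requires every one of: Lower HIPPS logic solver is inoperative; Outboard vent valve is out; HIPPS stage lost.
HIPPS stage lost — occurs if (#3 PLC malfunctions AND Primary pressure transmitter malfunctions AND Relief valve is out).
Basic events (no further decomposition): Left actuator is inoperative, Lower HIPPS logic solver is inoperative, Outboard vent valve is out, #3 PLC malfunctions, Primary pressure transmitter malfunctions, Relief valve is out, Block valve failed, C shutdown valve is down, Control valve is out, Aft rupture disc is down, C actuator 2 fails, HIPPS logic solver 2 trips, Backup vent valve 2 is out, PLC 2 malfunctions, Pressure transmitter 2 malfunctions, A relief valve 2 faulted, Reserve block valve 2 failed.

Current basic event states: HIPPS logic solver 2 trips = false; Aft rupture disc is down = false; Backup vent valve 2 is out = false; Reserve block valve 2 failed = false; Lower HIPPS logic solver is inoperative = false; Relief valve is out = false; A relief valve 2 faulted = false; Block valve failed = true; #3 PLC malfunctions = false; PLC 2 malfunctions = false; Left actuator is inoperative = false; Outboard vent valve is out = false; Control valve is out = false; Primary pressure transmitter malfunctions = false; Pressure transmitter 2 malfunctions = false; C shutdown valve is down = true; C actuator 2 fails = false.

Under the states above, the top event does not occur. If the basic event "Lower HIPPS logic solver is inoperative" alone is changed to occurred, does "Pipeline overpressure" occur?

Counterfactual: set "Lower HIPPS logic solver is inoperative" to occurred.
HIPPS stage lost [AND]: #3 PLC malfunctions=not, Primary pressure transmitter malfunctions=not, Relief valve is out=not → not all inputs occur → does not occur.
Vent line inoperative [AND]: Lower HIPPS logic solver is inoperative=occurs, Outboard vent valve is out=not, HIPPS stage lost=not → not all inputs occur → does not occur.
Relief train lost [AND]: Left actuator is inoperative=not, Vent line inoperative=not → not all inputs occur → does not occur.
Control loop fails [AND]: Aft rupture disc is down=not, C actuator 2 fails=not → not all inputs occur → does not occur.
Block path lost [OR]: C shutdown valve is down=occurs, Control valve is out=not, Control loop fails=not, HIPPS logic solver 2 trips=not → at least one input occurs → occurs.
Shutdown chain unavailable [AND]: Block valve failed=occurs, Block path lost=occurs → all inputs occur → occurs.
HIPPS stage 2 unavailable [OR]: Backup vent valve 2 is out=not, PLC 2 malfunctions=not → no input occurs → does not occur.
Vent line 2 down [AND]: Shutdown chain unavailable=occurs, HIPPS stage 2 unavailable=not → not all inputs occur → does not occur.
Relief train 2 fails [OR]: Vent line 2 down=not, Pressure transmitter 2 malfunctions=not, A relief valve 2 faulted=not, Reserve block valve 2 failed=not → no input occurs → does not occur.
Pipeline overpressure [OR]: Relief train lost=not, Relief train 2 fails=not → no input occurs → does not occur.

No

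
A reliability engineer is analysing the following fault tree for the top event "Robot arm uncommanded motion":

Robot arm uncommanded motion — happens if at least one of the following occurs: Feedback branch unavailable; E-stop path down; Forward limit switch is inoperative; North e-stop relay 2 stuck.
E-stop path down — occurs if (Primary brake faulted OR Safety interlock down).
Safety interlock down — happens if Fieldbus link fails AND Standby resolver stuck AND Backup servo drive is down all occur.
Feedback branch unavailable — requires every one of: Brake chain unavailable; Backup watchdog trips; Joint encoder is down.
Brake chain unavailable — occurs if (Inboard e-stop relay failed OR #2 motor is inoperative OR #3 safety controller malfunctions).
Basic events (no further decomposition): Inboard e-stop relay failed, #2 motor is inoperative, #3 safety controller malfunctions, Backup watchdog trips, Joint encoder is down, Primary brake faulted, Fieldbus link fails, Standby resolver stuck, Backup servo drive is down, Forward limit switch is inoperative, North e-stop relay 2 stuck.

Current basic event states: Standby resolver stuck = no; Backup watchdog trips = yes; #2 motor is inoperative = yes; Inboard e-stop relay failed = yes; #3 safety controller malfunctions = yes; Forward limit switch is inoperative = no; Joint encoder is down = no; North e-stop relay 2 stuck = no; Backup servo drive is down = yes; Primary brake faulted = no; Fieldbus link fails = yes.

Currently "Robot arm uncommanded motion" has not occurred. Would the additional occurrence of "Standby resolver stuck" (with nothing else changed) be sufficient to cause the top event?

Yes

Counterfactual: set "Standby resolver stuck" to occurred.
Brake chain unavailable [OR]: Inboard e-stop relay failed=occurs, #2 motor is inoperative=occurs, #3 safety controller malfunctions=occurs → at least one input occurs → occurs.
Feedback branch unavailable [AND]: Brake chain unavailable=occurs, Backup watchdog trips=occurs, Joint encoder is down=not → not all inputs occur → does not occur.
Safety interlock down [AND]: Fieldbus link fails=occurs, Standby resolver stuck=occurs, Backup servo drive is down=occurs → all inputs occur → occurs.
E-stop path down [OR]: Primary brake faulted=not, Safety interlock down=occurs → at least one input occurs → occurs.
Robot arm uncommanded motion [OR]: Feedback branch unavailable=not, E-stop path down=occurs, Forward limit switch is inoperative=not, North e-stop relay 2 stuck=not → at least one input occurs → occurs.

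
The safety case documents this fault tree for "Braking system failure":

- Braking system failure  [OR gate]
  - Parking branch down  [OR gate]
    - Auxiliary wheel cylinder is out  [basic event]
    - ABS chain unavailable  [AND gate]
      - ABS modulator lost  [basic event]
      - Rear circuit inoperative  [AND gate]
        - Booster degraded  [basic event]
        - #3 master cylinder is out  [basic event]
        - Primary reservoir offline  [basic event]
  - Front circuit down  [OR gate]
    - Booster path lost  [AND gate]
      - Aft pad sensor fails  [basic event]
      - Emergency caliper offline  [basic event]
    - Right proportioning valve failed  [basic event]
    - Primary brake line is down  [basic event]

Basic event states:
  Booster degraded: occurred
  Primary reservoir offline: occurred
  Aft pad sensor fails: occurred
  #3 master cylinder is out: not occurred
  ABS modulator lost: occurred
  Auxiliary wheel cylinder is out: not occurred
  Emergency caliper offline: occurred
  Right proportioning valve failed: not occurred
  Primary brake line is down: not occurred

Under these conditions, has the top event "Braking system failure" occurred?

Yes

Rear circuit inoperative [AND]: Booster degraded=occurs, #3 master cylinder is out=not, Primary reservoir offline=occurs → not all inputs occur → does not occur.
ABS chain unavailable [AND]: ABS modulator lost=occurs, Rear circuit inoperative=not → not all inputs occur → does not occur.
Parking branch down [OR]: Auxiliary wheel cylinder is out=not, ABS chain unavailable=not → no input occurs → does not occur.
Booster path lost [AND]: Aft pad sensor fails=occurs, Emergency caliper offline=occurs → all inputs occur → occurs.
Front circuit down [OR]: Booster path lost=occurs, Right proportioning valve failed=not, Primary brake line is down=not → at least one input occurs → occurs.
Braking system failure [OR]: Parking branch down=not, Front circuit down=occurs → at least one input occurs → occurs.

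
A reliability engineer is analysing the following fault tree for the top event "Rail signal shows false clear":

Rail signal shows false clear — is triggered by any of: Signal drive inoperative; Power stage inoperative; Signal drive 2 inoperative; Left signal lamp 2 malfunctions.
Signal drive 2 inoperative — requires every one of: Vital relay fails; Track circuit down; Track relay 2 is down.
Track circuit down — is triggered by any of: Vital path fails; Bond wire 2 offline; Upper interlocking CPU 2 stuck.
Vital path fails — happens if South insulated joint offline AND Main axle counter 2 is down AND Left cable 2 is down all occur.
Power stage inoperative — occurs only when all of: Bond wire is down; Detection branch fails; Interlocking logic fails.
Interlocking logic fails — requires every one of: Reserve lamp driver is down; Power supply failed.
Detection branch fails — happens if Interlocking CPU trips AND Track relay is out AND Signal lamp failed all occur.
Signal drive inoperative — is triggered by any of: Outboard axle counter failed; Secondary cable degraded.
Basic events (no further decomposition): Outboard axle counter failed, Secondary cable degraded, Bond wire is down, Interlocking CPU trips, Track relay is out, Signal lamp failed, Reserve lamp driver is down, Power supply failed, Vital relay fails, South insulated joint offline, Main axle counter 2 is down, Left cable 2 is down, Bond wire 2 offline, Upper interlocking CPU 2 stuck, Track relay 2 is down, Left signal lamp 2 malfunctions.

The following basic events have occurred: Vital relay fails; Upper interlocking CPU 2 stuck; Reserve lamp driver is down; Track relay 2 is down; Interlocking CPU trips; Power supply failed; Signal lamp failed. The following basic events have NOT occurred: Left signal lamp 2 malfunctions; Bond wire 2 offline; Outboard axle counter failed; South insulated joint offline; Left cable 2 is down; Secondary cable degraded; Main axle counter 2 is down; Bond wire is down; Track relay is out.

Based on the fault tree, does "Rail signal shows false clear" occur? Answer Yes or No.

Signal drive inoperative [OR]: Outboard axle counter failed=not, Secondary cable degraded=not → no input occurs → does not occur.
Detection branch fails [AND]: Interlocking CPU trips=occurs, Track relay is out=not, Signal lamp failed=occurs → not all inputs occur → does not occur.
Interlocking logic fails [AND]: Reserve lamp driver is down=occurs, Power supply failed=occurs → all inputs occur → occurs.
Power stage inoperative [AND]: Bond wire is down=not, Detection branch fails=not, Interlocking logic fails=occurs → not all inputs occur → does not occur.
Vital path fails [AND]: South insulated joint offline=not, Main axle counter 2 is down=not, Left cable 2 is down=not → not all inputs occur → does not occur.
Track circuit down [OR]: Vital path fails=not, Bond wire 2 offline=not, Upper interlocking CPU 2 stuck=occurs → at least one input occurs → occurs.
Signal drive 2 inoperative [AND]: Vital relay fails=occurs, Track circuit down=occurs, Track relay 2 is down=occurs → all inputs occur → occurs.
Rail signal shows false clear [OR]: Signal drive inoperative=not, Power stage inoperative=not, Signal drive 2 inoperative=occurs, Left signal lamp 2 malfunctions=not → at least one input occurs → occurs.

Yes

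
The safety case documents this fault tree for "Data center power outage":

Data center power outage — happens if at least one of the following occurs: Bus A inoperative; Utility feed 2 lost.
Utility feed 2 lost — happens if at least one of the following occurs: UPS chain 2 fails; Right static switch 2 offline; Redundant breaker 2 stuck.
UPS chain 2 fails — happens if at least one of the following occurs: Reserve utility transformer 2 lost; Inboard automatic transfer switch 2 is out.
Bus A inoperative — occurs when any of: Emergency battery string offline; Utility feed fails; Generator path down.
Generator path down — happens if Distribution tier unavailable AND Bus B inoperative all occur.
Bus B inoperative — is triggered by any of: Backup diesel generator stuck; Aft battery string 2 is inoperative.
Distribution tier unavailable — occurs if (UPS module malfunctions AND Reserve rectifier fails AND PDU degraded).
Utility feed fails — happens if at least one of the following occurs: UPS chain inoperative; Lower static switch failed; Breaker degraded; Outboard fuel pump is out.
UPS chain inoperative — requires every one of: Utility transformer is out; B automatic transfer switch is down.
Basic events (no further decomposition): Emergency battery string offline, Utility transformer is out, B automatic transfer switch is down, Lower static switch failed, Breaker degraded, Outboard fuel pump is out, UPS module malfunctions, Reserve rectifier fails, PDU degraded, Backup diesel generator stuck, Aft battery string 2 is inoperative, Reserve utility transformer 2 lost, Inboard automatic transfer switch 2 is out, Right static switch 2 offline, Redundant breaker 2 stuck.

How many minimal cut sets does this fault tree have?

UPS chain inoperative [AND]: one cut set from each child combined → 1 × 1 = 1 cut set(s).
Utility feed fails [OR]: union of children's cut sets → 4 cut set(s).
Distribution tier unavailable [AND]: one cut set from each child combined → 1 × 1 × 1 = 1 cut set(s).
Bus B inoperative [OR]: union of children's cut sets → 2 cut set(s).
Generator path down [AND]: one cut set from each child combined → 1 × 2 = 2 cut set(s).
Bus A inoperative [OR]: union of children's cut sets → 7 cut set(s).
UPS chain 2 fails [OR]: union of children's cut sets → 2 cut set(s).
Utility feed 2 lost [OR]: union of children's cut sets → 4 cut set(s).
Data center power outage [OR]: union of children's cut sets → 11 cut set(s).

11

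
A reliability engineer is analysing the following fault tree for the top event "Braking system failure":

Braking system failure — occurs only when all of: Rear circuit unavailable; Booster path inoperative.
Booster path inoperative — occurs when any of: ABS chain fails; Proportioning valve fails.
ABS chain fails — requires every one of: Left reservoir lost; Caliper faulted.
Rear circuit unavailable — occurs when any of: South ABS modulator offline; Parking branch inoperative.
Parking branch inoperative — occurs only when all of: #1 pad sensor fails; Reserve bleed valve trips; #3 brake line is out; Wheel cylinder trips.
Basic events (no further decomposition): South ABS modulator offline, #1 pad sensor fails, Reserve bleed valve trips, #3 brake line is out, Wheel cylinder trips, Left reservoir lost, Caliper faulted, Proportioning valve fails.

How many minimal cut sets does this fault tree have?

4

Parking branch inoperative [AND]: one cut set from each child combined → 1 × 1 × 1 × 1 = 1 cut set(s).
Rear circuit unavailable [OR]: union of children's cut sets → 2 cut set(s).
ABS chain fails [AND]: one cut set from each child combined → 1 × 1 = 1 cut set(s).
Booster path inoperative [OR]: union of children's cut sets → 2 cut set(s).
Braking system failure [AND]: one cut set from each child combined → 2 × 2 = 4 cut set(s).
Minimal cut sets: {Caliper faulted, Left reservoir lost, South ABS modulator offline}; {Proportioning valve fails, South ABS modulator offline}; {#1 pad sensor fails, #3 brake line is out, Caliper faulted, Left reservoir lost, Reserve bleed valve trips, Wheel cylinder trips}; {#1 pad sensor fails, #3 brake line is out, Proportioning valve fails, Reserve bleed valve trips, Wheel cylinder trips}.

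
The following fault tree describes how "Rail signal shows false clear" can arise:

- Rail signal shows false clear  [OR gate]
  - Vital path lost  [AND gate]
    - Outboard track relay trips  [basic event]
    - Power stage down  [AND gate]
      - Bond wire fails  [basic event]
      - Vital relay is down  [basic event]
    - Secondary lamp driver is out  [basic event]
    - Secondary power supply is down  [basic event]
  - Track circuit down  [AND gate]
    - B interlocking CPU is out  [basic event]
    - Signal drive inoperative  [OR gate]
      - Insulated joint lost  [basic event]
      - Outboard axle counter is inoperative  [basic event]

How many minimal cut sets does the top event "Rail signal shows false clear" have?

3

Power stage down [AND]: one cut set from each child combined → 1 × 1 = 1 cut set(s).
Vital path lost [AND]: one cut set from each child combined → 1 × 1 × 1 × 1 = 1 cut set(s).
Signal drive inoperative [OR]: union of children's cut sets → 2 cut set(s).
Track circuit down [AND]: one cut set from each child combined → 1 × 2 = 2 cut set(s).
Rail signal shows false clear [OR]: union of children's cut sets → 3 cut set(s).
Minimal cut sets: {Bond wire fails, Outboard track relay trips, Secondary lamp driver is out, Secondary power supply is down, Vital relay is down}; {B interlocking CPU is out, Insulated joint lost}; {B interlocking CPU is out, Outboard axle counter is inoperative}.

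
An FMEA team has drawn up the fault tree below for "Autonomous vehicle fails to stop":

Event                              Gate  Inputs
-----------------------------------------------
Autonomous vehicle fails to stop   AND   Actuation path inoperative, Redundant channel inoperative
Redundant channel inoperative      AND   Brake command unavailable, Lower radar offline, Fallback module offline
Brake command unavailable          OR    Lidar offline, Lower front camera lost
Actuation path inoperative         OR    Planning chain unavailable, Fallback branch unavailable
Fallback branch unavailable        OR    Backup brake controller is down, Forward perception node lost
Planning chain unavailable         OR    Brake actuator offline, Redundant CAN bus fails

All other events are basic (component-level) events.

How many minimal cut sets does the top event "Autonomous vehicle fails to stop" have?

Planning chain unavailable [OR]: union of children's cut sets → 2 cut set(s).
Fallback branch unavailable [OR]: union of children's cut sets → 2 cut set(s).
Actuation path inoperative [OR]: union of children's cut sets → 4 cut set(s).
Brake command unavailable [OR]: union of children's cut sets → 2 cut set(s).
Redundant channel inoperative [AND]: one cut set from each child combined → 2 × 1 × 1 = 2 cut set(s).
Autonomous vehicle fails to stop [AND]: one cut set from each child combined → 4 × 2 = 8 cut set(s).
Minimal cut sets: {Brake actuator offline, Fallback module offline, Lidar offline, Lower radar offline}; {Brake actuator offline, Fallback module offline, Lower front camera lost, Lower radar offline}; {Fallback module offline, Lidar offline, Lower radar offline, Redundant CAN bus fails}; {Fallback module offline, Lower front camera lost, Lower radar offline, Redundant CAN bus fails}; {Backup brake controller is down, Fallback module offline, Lidar offline, Lower radar offline}; {Backup brake controller is down, Fallback module offline, Lower front camera lost, Lower radar offline}; {Fallback module offline, Forward perception node lost, Lidar offline, Lower radar offline}; {Fallback module offline, Forward perception node lost, Lower front camera lost, Lower radar offline}.

8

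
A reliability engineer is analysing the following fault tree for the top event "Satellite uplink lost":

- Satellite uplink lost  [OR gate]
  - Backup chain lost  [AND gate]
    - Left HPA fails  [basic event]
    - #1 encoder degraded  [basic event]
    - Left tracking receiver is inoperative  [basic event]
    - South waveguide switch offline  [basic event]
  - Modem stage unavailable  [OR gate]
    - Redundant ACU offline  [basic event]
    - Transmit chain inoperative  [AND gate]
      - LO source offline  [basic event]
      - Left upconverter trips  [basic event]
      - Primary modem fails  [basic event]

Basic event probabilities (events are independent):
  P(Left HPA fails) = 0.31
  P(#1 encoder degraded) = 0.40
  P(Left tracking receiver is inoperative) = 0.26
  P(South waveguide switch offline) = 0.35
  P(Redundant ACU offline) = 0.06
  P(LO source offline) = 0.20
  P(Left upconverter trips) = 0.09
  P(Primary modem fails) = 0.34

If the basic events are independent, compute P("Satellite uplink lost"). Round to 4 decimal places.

P(Backup chain lost) [AND] = 0.31 × 0.40 × 0.26 × 0.35 = 0.011284
P(Transmit chain inoperative) [AND] = 0.20 × 0.09 × 0.34 = 0.006120
P(Modem stage unavailable) [OR] = 1 − (1−0.06) × (1−0.006120) = 0.065753
P(Satellite uplink lost) [OR] = 1 − (1−0.011284) × (1−0.065753) = 0.076295
Rounded to 4 decimal places: P(Satellite uplink lost) ≈ 0.0763.

0.0763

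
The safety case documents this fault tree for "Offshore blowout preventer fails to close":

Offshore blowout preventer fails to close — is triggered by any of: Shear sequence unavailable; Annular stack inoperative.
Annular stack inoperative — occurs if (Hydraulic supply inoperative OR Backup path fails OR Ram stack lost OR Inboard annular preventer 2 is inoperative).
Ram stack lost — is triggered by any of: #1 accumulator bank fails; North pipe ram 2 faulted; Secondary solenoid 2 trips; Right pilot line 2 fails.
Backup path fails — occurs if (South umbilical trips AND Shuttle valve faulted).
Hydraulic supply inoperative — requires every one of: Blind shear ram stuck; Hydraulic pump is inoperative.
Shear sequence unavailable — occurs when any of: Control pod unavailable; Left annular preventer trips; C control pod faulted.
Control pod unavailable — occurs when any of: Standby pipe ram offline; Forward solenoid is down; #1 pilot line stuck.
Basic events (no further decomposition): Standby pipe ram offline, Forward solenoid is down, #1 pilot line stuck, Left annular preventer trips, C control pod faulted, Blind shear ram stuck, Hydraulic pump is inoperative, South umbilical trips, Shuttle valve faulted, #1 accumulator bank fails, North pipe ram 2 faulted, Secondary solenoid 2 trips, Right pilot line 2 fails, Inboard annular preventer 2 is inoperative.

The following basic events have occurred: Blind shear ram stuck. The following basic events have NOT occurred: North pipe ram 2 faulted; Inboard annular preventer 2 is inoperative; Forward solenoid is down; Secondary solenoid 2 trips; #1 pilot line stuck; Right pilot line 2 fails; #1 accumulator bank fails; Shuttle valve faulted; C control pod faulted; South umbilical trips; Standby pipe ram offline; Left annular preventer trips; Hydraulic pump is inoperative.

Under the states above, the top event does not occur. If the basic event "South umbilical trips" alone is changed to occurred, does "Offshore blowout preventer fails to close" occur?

No

Counterfactual: set "South umbilical trips" to occurred.
Control pod unavailable [OR]: Standby pipe ram offline=not, Forward solenoid is down=not, #1 pilot line stuck=not → no input occurs → does not occur.
Shear sequence unavailable [OR]: Control pod unavailable=not, Left annular preventer trips=not, C control pod faulted=not → no input occurs → does not occur.
Hydraulic supply inoperative [AND]: Blind shear ram stuck=occurs, Hydraulic pump is inoperative=not → not all inputs occur → does not occur.
Backup path fails [AND]: South umbilical trips=occurs, Shuttle valve faulted=not → not all inputs occur → does not occur.
Ram stack lost [OR]: #1 accumulator bank fails=not, North pipe ram 2 faulted=not, Secondary solenoid 2 trips=not, Right pilot line 2 fails=not → no input occurs → does not occur.
Annular stack inoperative [OR]: Hydraulic supply inoperative=not, Backup path fails=not, Ram stack lost=not, Inboard annular preventer 2 is inoperative=not → no input occurs → does not occur.
Offshore blowout preventer fails to close [OR]: Shear sequence unavailable=not, Annular stack inoperative=not → no input occurs → does not occur.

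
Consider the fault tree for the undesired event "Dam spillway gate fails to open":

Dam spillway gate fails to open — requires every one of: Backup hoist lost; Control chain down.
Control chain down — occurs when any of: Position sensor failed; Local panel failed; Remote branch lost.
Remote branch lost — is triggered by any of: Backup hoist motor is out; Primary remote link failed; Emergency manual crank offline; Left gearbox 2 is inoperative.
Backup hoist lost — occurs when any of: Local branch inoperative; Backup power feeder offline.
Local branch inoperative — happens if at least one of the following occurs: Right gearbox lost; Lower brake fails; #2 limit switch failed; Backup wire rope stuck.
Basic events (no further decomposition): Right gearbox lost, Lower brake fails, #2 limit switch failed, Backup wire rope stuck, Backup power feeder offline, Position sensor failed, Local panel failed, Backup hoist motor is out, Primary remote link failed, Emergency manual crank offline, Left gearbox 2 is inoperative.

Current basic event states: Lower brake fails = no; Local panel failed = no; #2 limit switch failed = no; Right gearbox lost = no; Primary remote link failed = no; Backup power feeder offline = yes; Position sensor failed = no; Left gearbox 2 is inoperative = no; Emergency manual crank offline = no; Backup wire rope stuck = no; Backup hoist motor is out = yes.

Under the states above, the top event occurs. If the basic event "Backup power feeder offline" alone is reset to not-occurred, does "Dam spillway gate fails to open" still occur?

No

Counterfactual: set "Backup power feeder offline" to not occurred.
Local branch inoperative [OR]: Right gearbox lost=not, Lower brake fails=not, #2 limit switch failed=not, Backup wire rope stuck=not → no input occurs → does not occur.
Backup hoist lost [OR]: Local branch inoperative=not, Backup power feeder offline=not → no input occurs → does not occur.
Remote branch lost [OR]: Backup hoist motor is out=occurs, Primary remote link failed=not, Emergency manual crank offline=not, Left gearbox 2 is inoperative=not → at least one input occurs → occurs.
Control chain down [OR]: Position sensor failed=not, Local panel failed=not, Remote branch lost=occurs → at least one input occurs → occurs.
Dam spillway gate fails to open [AND]: Backup hoist lost=not, Control chain down=occurs → not all inputs occur → does not occur.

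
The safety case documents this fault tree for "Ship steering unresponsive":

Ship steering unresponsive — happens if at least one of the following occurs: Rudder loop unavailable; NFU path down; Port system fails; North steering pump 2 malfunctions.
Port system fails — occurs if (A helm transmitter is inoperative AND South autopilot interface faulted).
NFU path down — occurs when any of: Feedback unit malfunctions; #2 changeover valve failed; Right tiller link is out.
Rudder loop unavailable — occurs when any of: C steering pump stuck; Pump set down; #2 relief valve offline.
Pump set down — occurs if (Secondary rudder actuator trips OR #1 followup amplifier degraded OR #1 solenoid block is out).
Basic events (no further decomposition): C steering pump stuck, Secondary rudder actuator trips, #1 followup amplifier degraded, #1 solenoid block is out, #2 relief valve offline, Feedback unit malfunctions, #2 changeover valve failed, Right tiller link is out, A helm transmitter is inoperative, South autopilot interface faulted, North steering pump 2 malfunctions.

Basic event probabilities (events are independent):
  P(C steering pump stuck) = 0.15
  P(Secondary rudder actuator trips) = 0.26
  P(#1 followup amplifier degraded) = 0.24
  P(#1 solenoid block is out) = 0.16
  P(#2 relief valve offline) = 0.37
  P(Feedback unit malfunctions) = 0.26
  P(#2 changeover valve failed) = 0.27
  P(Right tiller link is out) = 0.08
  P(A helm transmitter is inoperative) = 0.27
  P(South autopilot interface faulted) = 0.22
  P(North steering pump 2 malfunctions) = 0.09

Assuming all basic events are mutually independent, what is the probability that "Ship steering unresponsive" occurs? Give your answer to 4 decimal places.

P(Pump set down) [OR] = 1 − (1−0.26) × (1−0.24) × (1−0.16) = 0.527584
P(Rudder loop unavailable) [OR] = 1 − (1−0.15) × (1−0.527584) × (1−0.37) = 0.747021
P(NFU path down) [OR] = 1 − (1−0.26) × (1−0.27) × (1−0.08) = 0.503016
P(Port system fails) [AND] = 0.27 × 0.22 = 0.059400
P(Ship steering unresponsive) [OR] = 1 − (1−0.747021) × (1−0.503016) × (1−0.059400) × (1−0.09) = 0.892385
Rounded to 4 decimal places: P(Ship steering unresponsive) ≈ 0.8924.

0.8924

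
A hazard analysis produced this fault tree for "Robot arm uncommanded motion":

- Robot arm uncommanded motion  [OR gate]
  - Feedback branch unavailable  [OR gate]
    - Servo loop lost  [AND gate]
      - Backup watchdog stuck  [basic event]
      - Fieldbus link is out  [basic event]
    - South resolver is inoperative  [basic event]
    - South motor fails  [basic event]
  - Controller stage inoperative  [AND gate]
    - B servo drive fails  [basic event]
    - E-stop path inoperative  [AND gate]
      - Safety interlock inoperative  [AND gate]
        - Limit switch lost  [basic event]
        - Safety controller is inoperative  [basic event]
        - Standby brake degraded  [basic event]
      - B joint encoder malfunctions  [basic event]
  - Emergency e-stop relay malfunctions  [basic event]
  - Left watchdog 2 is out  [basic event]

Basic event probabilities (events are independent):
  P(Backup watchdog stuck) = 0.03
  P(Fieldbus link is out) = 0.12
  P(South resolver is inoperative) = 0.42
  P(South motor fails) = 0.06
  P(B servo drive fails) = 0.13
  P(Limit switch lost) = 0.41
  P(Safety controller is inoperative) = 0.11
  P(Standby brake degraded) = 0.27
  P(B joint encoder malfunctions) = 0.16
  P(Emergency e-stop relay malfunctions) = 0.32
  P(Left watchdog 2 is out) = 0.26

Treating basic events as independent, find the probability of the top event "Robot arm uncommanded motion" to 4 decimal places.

0.7267

P(Servo loop lost) [AND] = 0.03 × 0.12 = 0.003600
P(Feedback branch unavailable) [OR] = 1 − (1−0.003600) × (1−0.42) × (1−0.06) = 0.456763
P(Safety interlock inoperative) [AND] = 0.41 × 0.11 × 0.27 = 0.012177
P(E-stop path inoperative) [AND] = 0.012177 × 0.16 = 0.001948
P(Controller stage inoperative) [AND] = 0.13 × 0.001948 = 0.000253
P(Robot arm uncommanded motion) [OR] = 1 − (1−0.456763) × (1−0.000253) × (1−0.32) × (1−0.26) = 0.726712
Rounded to 4 decimal places: P(Robot arm uncommanded motion) ≈ 0.7267.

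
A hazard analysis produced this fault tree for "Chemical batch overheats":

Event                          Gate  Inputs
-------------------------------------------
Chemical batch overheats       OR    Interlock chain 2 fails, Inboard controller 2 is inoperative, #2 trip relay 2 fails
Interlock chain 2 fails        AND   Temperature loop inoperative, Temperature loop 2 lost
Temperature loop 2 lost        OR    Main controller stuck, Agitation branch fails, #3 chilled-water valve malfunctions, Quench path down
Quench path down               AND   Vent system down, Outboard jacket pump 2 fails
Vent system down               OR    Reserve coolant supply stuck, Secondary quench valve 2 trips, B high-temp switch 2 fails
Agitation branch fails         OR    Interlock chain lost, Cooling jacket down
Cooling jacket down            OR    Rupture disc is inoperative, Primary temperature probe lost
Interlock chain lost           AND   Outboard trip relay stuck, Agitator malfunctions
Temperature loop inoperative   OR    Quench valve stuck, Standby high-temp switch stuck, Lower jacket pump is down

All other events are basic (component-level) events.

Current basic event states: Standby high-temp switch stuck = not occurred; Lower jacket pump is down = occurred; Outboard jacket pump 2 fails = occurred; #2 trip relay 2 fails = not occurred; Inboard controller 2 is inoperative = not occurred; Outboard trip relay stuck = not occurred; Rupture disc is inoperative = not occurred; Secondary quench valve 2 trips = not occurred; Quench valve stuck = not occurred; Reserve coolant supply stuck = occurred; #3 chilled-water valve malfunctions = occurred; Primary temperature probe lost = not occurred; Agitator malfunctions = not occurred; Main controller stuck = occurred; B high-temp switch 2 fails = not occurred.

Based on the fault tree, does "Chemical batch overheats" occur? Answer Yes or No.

Yes

Temperature loop inoperative [OR]: Quench valve stuck=not, Standby high-temp switch stuck=not, Lower jacket pump is down=occurs → at least one input occurs → occurs.
Interlock chain lost [AND]: Outboard trip relay stuck=not, Agitator malfunctions=not → not all inputs occur → does not occur.
Cooling jacket down [OR]: Rupture disc is inoperative=not, Primary temperature probe lost=not → no input occurs → does not occur.
Agitation branch fails [OR]: Interlock chain lost=not, Cooling jacket down=not → no input occurs → does not occur.
Vent system down [OR]: Reserve coolant supply stuck=occurs, Secondary quench valve 2 trips=not, B high-temp switch 2 fails=not → at least one input occurs → occurs.
Quench path down [AND]: Vent system down=occurs, Outboard jacket pump 2 fails=occurs → all inputs occur → occurs.
Temperature loop 2 lost [OR]: Main controller stuck=occurs, Agitation branch fails=not, #3 chilled-water valve malfunctions=occurs, Quench path down=occurs → at least one input occurs → occurs.
Interlock chain 2 fails [AND]: Temperature loop inoperative=occurs, Temperature loop 2 lost=occurs → all inputs occur → occurs.
Chemical batch overheats [OR]: Interlock chain 2 fails=occurs, Inboard controller 2 is inoperative=not, #2 trip relay 2 fails=not → at least one input occurs → occurs.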